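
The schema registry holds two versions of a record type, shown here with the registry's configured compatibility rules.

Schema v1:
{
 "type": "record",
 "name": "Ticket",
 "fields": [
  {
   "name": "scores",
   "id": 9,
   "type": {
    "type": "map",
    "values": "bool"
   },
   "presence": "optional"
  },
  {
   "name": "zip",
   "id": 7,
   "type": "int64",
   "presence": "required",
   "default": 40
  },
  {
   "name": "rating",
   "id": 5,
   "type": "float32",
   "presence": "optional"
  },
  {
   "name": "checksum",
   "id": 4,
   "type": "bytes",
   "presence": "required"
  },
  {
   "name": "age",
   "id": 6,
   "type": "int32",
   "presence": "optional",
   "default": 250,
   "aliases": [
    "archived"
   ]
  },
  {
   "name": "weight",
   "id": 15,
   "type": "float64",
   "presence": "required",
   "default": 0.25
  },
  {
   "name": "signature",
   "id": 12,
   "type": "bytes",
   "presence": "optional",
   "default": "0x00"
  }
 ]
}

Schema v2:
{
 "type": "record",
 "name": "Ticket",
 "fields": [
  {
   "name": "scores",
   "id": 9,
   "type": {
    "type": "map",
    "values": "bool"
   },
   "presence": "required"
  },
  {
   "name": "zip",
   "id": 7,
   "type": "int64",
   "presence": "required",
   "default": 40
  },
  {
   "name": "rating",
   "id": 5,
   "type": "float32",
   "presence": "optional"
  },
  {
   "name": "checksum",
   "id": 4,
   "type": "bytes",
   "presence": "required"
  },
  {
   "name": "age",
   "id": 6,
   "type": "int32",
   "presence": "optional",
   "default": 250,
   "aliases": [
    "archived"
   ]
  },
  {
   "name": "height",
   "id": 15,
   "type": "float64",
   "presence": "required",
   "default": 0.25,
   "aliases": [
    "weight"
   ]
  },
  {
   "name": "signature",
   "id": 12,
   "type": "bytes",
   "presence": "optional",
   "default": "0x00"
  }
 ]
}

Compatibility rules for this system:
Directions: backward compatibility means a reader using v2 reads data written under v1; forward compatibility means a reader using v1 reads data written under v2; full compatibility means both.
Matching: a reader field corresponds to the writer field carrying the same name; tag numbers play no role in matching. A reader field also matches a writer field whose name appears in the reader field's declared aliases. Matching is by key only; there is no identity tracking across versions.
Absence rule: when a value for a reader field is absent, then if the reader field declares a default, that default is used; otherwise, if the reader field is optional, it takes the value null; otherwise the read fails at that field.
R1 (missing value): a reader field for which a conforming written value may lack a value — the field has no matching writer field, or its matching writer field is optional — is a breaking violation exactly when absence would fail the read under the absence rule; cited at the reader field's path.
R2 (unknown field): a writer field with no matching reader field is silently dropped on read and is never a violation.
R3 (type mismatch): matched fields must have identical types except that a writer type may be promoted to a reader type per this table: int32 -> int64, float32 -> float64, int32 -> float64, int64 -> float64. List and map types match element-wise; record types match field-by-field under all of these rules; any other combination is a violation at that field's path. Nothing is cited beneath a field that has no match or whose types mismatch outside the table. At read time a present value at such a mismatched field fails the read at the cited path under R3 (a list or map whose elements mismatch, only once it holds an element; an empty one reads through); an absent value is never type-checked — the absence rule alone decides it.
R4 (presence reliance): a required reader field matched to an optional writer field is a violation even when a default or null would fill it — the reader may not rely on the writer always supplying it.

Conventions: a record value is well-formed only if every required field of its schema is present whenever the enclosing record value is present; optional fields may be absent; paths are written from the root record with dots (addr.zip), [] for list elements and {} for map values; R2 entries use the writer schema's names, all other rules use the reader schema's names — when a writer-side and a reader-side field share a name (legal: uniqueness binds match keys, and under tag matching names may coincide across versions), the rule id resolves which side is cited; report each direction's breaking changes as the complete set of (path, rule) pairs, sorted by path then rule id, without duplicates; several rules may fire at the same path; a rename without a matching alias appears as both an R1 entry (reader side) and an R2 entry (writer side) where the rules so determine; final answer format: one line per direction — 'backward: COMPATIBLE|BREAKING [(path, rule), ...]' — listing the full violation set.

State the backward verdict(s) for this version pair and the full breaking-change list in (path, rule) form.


arrows below run writer -> reader for Ticket
backward for Ticket (reader v2, writer v1):
  scores: paired with writer scores (map<string, bool> -> map<string, bool>; writer optional)
  zip: paired with writer zip (int64 -> int64; writer required)
  rating: paired with writer rating (float32 -> float32; writer optional)
  checksum: paired with writer checksum (bytes -> bytes; writer required)
  age: paired with writer age (int32 -> int32; writer optional)
  height: paired with writer weight (float64 -> float64; writer required)
  signature: paired with writer signature (bytes -> bytes; writer optional)
  rule R1 violated at scores
  rule R4 violated at scores
  => backward verdict for Ticket: BREAKING, 2 violation(s)
checking off the Ticket differences that do not matter here:
  renamed field weight to height in record Ticket (alias weight declared on the renamed field) -> no rule fires on it in Ticket's dialect; the asked verdict holds

backward: BREAKING [(scores, R1), (scores, R4)]


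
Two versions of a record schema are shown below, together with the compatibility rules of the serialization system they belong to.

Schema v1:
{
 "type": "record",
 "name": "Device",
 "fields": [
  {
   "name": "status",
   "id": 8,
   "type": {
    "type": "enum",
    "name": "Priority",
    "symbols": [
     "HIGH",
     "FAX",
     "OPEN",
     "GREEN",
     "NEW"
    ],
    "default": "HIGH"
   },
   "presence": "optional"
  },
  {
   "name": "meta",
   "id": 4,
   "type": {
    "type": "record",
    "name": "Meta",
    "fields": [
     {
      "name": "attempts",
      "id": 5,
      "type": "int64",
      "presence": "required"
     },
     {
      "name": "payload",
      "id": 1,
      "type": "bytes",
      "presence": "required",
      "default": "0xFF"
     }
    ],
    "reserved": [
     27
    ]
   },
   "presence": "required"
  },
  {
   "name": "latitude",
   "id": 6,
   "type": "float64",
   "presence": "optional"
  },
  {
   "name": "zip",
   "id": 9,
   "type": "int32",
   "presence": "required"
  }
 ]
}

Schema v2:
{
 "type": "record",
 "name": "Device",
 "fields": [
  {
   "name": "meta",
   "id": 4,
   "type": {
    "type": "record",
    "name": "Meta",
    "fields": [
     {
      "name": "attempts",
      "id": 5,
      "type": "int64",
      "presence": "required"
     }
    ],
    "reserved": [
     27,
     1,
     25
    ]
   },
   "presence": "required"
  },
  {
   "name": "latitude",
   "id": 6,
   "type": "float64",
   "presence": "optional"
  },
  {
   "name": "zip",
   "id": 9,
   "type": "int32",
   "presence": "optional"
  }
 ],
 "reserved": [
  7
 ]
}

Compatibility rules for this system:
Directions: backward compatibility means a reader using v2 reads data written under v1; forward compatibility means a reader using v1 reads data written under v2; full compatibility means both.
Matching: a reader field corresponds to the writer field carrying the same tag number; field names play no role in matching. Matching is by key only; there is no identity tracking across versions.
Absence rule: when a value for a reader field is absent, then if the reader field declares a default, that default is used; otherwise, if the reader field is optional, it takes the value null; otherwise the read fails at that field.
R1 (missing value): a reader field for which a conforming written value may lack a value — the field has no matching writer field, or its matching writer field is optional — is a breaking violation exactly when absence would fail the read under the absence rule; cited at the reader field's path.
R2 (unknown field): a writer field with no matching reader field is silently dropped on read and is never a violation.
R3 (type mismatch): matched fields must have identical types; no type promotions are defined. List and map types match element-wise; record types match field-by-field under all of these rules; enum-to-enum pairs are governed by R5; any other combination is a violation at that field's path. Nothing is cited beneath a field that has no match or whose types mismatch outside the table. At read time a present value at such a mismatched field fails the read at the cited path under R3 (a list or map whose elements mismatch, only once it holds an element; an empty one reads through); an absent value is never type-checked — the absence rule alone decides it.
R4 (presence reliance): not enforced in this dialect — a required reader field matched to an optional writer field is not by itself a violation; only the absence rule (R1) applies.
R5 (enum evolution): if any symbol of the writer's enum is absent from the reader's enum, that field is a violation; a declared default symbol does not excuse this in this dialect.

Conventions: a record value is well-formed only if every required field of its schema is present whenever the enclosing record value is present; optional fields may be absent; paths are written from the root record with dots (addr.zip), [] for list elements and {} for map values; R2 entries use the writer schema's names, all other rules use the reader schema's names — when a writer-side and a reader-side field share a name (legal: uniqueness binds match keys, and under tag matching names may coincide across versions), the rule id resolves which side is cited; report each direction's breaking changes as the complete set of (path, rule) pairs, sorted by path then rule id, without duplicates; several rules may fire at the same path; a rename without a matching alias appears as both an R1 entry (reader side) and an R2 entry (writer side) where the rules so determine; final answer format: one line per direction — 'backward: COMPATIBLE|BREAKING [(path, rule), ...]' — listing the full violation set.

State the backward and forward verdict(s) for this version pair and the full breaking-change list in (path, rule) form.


each type pair in Device: writer, then reader
backward pass over Device, reader schema v2, writer schema v1:
  Meta -> Meta, writer required: meta aligns to meta
  float64 -> float64, writer optional: latitude aligns to latitude
  int32 -> int32, writer required: zip aligns to zip
  writer status: unknown to reader
  int64 -> int64, writer required: meta.attempts aligns to meta.attempts
  writer meta.payload: unknown to reader
  => backward verdict for Device: COMPATIBLE, no violations
forward pass over Device, reader schema v1, writer schema v2:
  status: no writer-side match
  Meta -> Meta, writer required: meta aligns to meta
  float64 -> float64, writer optional: latitude aligns to latitude
  int32 -> int32, writer optional: zip aligns to zip
  int64 -> int64, writer required: meta.attempts aligns to meta.attempts
  meta.payload: no writer-side match
  R1 fires at zip
  => forward verdict for Device: BREAKING, 1 violation(s)

backward: COMPATIBLE []; forward: BREAKING [(zip, R1)]


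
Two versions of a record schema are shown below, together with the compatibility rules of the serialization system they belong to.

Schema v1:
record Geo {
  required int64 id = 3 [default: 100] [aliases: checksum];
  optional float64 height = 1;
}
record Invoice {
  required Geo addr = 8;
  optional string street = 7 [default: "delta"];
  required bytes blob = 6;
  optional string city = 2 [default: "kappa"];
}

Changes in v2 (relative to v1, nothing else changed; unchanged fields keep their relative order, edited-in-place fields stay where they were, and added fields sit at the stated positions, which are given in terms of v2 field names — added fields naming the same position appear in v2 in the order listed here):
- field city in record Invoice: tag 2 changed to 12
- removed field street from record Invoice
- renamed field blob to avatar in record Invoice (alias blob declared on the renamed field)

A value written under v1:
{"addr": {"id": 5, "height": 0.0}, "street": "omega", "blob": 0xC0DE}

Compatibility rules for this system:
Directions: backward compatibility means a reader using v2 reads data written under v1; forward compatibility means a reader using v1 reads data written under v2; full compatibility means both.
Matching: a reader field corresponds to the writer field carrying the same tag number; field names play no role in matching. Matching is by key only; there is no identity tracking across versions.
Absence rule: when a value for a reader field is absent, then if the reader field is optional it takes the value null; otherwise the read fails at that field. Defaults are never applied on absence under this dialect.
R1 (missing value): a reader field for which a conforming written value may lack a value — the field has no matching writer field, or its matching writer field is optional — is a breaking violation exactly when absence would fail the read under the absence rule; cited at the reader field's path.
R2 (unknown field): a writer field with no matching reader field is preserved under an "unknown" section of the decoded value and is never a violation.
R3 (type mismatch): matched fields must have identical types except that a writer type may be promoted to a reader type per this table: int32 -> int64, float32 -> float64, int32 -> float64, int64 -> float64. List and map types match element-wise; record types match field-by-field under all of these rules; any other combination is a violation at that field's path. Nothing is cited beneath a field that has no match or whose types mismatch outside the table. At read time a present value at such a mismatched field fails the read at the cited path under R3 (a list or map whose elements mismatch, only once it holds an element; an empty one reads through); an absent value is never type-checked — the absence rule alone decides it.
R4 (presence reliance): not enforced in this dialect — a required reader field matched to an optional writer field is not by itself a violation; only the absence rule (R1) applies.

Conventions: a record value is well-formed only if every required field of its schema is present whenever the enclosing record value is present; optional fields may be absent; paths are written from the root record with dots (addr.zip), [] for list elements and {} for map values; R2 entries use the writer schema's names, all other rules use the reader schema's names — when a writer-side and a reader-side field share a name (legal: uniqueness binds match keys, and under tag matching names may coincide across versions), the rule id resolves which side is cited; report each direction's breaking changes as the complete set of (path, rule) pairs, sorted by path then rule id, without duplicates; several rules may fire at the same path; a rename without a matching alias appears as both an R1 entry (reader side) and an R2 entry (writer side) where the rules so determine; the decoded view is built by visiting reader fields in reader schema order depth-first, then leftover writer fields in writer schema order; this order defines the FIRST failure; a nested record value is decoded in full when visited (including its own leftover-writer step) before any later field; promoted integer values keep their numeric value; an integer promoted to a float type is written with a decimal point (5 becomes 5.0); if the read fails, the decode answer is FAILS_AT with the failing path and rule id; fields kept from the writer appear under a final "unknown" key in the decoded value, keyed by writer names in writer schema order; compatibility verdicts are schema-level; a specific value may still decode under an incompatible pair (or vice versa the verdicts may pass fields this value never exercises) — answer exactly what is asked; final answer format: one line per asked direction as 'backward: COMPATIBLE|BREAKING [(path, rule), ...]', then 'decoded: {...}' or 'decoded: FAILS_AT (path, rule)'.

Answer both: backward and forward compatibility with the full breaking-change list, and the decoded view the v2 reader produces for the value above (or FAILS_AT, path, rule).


backward: COMPATIBLE []; forward: COMPATIBLE []; decoded: {"addr": {"id": 5, "height": 0.0}, "avatar": 0xC0DE, "city": null, "unknown": {"street": "omega"}}

arrows below run writer -> reader for Invoice
backward analysis of Invoice with v2 as reader and v1 as writer:
  Geo -> Geo, writer required: addr aligns to addr
  bytes -> bytes, writer required: avatar aligns to blob
  city: no writer-side match
  writer street: unknown to reader
  writer city: unknown to reader
  int64 -> int64, writer required: addr.id aligns to addr.id
  float64 -> float64, writer optional: addr.height aligns to addr.height
  => no violations; backward on Invoice: COMPATIBLE
forward analysis of Invoice with v1 as reader and v2 as writer:
  Geo -> Geo, writer required: addr aligns to addr
  street: no writer-side match
  bytes -> bytes, writer required: blob aligns to avatar
  city: no writer-side match
  writer city: unknown to reader
  int64 -> int64, writer required: addr.id aligns to addr.id
  float64 -> float64, writer optional: addr.height aligns to addr.height
  => no violations; forward on Invoice: COMPATIBLE
decoding the Invoice value with the v2 reader:
  addr.id := 5
  addr.height := 0.0
  avatar := 0xC0DE (from writer blob)
  city := null (missing; optional => null)
  writer street: kept under "unknown"
  => decoded: {"addr": {"id": 5, "height": 0.0}, "avatar": 0xC0DE, "city": null, "unknown": {"street": "omega"}}


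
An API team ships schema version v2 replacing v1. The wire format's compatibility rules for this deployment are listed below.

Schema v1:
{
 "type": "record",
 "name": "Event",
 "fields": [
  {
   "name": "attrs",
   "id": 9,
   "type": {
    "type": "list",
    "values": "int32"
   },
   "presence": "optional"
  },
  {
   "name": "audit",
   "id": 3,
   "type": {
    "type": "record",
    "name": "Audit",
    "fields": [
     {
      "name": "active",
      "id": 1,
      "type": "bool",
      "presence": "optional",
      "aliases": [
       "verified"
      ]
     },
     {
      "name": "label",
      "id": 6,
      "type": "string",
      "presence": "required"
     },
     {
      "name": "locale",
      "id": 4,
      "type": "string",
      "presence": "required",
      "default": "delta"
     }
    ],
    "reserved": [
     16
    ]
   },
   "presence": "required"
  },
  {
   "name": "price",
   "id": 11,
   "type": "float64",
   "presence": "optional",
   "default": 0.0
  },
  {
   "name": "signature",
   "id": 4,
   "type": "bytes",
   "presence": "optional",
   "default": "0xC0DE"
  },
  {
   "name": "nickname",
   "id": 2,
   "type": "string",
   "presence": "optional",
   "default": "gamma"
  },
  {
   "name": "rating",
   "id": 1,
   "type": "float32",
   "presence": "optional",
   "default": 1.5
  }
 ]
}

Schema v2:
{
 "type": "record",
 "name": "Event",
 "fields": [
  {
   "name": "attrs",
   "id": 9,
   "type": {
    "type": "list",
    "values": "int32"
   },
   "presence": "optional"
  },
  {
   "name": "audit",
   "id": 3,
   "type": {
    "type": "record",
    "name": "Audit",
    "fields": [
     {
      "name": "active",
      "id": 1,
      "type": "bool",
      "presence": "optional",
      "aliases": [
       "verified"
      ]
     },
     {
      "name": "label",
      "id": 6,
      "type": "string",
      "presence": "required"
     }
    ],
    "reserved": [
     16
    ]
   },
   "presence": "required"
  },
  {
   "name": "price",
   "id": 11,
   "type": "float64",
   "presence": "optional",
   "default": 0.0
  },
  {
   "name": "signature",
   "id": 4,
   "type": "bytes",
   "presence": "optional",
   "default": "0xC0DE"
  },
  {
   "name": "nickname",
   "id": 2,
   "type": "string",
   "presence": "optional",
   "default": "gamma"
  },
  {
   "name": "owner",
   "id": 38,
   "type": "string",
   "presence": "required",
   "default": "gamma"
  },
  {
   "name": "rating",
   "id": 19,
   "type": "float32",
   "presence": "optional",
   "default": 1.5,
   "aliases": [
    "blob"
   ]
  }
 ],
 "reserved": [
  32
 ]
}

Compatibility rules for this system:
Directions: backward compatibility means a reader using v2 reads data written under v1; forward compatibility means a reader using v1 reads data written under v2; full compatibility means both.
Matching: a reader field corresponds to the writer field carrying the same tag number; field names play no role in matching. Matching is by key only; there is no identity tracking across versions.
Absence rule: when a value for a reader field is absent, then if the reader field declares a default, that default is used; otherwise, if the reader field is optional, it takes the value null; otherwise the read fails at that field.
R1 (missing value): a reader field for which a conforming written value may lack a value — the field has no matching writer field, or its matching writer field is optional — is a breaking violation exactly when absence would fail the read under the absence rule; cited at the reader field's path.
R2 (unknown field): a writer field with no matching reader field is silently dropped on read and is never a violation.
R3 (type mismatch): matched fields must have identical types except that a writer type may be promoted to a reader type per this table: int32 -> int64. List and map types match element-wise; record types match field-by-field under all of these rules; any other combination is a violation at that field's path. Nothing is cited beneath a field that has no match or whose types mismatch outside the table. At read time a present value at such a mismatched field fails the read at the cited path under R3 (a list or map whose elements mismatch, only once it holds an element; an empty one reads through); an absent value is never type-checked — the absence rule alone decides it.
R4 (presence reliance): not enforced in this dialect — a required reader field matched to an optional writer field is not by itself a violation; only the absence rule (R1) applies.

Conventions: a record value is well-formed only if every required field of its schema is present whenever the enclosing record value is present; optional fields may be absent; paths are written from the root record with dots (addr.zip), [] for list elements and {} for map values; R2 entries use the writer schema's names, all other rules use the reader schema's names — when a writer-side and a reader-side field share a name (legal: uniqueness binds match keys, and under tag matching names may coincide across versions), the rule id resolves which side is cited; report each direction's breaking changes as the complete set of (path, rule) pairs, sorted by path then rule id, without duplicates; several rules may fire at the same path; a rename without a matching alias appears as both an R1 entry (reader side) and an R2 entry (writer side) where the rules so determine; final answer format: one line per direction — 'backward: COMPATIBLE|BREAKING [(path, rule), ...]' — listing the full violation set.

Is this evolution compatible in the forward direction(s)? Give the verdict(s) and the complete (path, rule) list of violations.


forward: COMPATIBLE []

the writer's type comes first in each Event pair
forward pass over Event, reader schema v1, writer schema v2:
  list<int32> -> list<int32>, writer optional: attrs aligns to attrs
  Audit -> Audit, writer required: audit aligns to audit
  float64 -> float64, writer optional: price aligns to price
  bytes -> bytes, writer optional: signature aligns to signature
  string -> string, writer optional: nickname aligns to nickname
  rating: no writer match
  writer owner: unknown to reader
  writer rating: unknown to reader
  bool -> bool, writer optional: audit.active aligns to audit.active
  string -> string, writer required: audit.label aligns to audit.label
  audit.locale: no writer match
  nothing fires on Event: forward is COMPATIBLE
the rest of the Event diff is inert for this question:
  field rating in record Event: tag 1 changed to 19 -> fires no rule on Event, leaving the asked answer as it is
  removed field locale from record Audit -> fires no rule on Event, leaving the asked answer as it is
  added field owner to record Event: required string, tag 38, default "gamma" (in v2 it sits immediately before rating) -> fires no rule on Event, leaving the asked answer as it is


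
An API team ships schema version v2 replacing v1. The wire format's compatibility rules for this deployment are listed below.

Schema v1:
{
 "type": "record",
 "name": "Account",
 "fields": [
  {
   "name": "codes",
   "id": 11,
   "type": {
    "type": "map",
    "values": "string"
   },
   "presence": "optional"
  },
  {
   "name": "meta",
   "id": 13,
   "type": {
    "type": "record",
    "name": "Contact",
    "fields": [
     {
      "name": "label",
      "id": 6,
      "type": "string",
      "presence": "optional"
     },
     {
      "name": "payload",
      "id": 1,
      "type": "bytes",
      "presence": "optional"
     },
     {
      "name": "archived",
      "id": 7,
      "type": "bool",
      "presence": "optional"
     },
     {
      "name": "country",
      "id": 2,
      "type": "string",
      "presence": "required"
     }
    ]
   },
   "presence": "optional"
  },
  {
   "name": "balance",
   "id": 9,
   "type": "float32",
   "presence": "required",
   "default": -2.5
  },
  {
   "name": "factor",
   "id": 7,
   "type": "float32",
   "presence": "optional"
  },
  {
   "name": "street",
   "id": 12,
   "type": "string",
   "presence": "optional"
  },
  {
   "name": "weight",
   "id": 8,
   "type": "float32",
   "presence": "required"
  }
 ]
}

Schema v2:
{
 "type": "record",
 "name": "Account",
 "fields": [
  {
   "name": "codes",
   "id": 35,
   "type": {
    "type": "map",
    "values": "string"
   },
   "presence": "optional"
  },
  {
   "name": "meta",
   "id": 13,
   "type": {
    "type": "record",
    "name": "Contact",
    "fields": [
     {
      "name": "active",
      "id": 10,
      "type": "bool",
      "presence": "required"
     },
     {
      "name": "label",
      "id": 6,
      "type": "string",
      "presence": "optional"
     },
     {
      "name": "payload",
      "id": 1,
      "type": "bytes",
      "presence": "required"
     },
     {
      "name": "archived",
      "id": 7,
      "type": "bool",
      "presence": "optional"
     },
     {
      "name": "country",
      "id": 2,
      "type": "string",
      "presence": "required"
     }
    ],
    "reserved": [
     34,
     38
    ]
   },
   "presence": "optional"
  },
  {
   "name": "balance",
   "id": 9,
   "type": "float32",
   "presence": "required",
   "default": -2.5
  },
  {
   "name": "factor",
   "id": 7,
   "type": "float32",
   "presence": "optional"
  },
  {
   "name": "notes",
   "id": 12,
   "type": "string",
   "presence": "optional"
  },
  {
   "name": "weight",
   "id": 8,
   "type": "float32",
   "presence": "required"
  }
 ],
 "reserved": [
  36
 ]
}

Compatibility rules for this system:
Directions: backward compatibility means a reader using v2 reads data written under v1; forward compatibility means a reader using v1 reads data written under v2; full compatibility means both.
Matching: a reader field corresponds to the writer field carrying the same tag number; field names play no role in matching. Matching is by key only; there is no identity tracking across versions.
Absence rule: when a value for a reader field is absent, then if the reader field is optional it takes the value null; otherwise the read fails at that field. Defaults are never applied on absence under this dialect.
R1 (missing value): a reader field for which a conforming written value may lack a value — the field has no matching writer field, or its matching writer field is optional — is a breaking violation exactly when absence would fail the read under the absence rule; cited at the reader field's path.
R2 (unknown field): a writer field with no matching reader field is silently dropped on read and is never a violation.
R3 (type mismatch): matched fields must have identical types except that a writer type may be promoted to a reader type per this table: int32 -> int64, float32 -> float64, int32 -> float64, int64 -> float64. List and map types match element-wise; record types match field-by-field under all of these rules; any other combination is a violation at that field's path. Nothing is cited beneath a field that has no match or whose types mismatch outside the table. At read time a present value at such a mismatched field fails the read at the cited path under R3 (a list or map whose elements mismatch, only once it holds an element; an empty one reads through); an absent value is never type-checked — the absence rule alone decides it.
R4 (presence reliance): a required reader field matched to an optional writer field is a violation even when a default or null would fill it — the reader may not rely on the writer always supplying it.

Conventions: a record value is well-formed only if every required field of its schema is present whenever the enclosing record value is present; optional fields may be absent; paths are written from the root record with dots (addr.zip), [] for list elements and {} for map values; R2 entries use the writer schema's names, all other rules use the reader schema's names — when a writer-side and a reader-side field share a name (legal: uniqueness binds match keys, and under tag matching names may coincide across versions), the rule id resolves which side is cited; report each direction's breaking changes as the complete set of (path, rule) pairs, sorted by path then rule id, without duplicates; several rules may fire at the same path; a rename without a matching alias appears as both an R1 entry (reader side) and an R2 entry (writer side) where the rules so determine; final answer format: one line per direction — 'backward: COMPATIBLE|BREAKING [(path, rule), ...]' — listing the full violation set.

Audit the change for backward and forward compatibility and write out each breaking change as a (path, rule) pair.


backward: BREAKING [(meta.active, R1), (meta.payload, R1), (meta.payload, R4)]; forward: COMPATIBLE []

each type pair in Account: writer, then reader
backward pass over Account, reader schema v2, writer schema v1:
  codes: no writer match
  writer optional, Contact -> Contact: reader meta maps from writer meta
  writer required, float32 -> float32: reader balance maps from writer balance
  writer optional, float32 -> float32: reader factor maps from writer factor
  writer optional, string -> string: reader notes maps from writer street
  writer required, float32 -> float32: reader weight maps from writer weight
  writer field codes has no reader counterpart
  meta.active: no writer match
  writer optional, string -> string: reader meta.label maps from writer meta.label
  writer optional, bytes -> bytes: reader meta.payload maps from writer meta.payload
  writer optional, bool -> bool: reader meta.archived maps from writer meta.archived
  writer required, string -> string: reader meta.country maps from writer meta.country
  breaking: (meta.active, R1)
  breaking: (meta.payload, R1)
  breaking: (meta.payload, R4)
  => backward verdict for Account: BREAKING, 3 violation(s)
forward pass over Account, reader schema v1, writer schema v2:
  codes: no writer match
  writer optional, Contact -> Contact: reader meta maps from writer meta
  writer required, float32 -> float32: reader balance maps from writer balance
  writer optional, float32 -> float32: reader factor maps from writer factor
  writer optional, string -> string: reader street maps from writer notes
  writer required, float32 -> float32: reader weight maps from writer weight
  writer field codes has no reader counterpart
  writer optional, string -> string: reader meta.label maps from writer meta.label
  writer required, bytes -> bytes: reader meta.payload maps from writer meta.payload
  writer optional, bool -> bool: reader meta.archived maps from writer meta.archived
  writer required, string -> string: reader meta.country maps from writer meta.country
  writer field meta.active has no reader counterpart
  => no violations; forward on Account: COMPATIBLE


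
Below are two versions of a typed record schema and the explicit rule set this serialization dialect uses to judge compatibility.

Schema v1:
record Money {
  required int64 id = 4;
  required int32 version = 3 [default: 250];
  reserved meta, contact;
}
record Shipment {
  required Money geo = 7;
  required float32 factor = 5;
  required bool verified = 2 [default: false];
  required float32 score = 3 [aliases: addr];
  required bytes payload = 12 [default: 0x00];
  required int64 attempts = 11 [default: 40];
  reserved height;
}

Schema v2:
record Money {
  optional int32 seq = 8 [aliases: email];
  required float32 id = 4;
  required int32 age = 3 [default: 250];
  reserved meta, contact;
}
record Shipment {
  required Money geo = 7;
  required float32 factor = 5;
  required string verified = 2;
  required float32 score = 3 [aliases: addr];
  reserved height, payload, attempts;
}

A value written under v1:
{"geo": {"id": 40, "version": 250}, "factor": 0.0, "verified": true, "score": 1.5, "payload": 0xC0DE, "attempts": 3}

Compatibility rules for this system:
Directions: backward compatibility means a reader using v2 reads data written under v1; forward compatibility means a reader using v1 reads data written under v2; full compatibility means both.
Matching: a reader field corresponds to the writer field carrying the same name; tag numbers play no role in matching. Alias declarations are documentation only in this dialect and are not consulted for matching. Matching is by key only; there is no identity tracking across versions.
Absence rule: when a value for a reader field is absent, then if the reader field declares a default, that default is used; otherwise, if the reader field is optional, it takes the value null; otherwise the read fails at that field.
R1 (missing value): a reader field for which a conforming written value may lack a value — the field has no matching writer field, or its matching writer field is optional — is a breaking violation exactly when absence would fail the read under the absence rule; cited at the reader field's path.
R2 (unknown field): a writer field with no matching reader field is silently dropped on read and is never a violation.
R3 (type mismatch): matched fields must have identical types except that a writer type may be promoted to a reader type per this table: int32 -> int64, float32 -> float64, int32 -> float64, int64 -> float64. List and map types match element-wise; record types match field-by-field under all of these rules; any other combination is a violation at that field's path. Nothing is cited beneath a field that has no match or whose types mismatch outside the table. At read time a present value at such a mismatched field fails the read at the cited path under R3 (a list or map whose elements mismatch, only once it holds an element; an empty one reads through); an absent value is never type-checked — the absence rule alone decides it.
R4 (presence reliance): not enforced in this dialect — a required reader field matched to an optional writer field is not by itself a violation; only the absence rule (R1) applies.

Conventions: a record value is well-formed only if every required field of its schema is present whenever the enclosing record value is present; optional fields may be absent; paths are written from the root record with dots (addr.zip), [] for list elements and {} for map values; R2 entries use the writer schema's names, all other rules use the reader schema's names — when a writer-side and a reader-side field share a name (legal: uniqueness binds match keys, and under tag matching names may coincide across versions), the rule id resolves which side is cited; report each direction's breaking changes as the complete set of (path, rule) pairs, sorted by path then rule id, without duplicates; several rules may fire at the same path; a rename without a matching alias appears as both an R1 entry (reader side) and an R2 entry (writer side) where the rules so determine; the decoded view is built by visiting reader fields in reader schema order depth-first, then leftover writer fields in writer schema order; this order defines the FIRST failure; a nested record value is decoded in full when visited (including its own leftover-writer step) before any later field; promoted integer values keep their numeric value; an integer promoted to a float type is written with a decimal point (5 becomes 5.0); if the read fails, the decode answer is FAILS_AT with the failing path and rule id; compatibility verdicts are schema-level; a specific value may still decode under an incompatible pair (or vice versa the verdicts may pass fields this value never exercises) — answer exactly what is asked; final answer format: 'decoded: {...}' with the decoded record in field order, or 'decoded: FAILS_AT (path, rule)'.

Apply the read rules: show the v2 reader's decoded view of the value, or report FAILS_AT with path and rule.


decoded: FAILS_AT (geo.id, R3)

the writer's type comes first in each Shipment pair
migrating the Shipment value to v2:
  geo.seq := null (not supplied -> null)
  read fails at geo.id under R3
  => FAILS_AT (geo.id, R3)
the other Shipment changes do not affect what is asked:
  removed field payload from record Shipment (its key "payload" joins the reserved list) -> fires no rule on Shipment under this dialect and leaves the result unchanged
  renamed field version to age in record Money -> fires no rule on Shipment under this dialect and leaves the result unchanged
  removed field attempts from record Shipment (its key "attempts" joins the reserved list) -> fires no rule on Shipment under this dialect and leaves the result unchanged
  added field seq to record Money: optional int32, tag 8 (in v2 it sits immediately before id) -> fires no rule on Shipment under this dialect and leaves the result unchanged
  field verified in record Shipment: type bool changed to string (its default is dropped) -> affects the rule determinations only; this particular Shipment value decodes identically


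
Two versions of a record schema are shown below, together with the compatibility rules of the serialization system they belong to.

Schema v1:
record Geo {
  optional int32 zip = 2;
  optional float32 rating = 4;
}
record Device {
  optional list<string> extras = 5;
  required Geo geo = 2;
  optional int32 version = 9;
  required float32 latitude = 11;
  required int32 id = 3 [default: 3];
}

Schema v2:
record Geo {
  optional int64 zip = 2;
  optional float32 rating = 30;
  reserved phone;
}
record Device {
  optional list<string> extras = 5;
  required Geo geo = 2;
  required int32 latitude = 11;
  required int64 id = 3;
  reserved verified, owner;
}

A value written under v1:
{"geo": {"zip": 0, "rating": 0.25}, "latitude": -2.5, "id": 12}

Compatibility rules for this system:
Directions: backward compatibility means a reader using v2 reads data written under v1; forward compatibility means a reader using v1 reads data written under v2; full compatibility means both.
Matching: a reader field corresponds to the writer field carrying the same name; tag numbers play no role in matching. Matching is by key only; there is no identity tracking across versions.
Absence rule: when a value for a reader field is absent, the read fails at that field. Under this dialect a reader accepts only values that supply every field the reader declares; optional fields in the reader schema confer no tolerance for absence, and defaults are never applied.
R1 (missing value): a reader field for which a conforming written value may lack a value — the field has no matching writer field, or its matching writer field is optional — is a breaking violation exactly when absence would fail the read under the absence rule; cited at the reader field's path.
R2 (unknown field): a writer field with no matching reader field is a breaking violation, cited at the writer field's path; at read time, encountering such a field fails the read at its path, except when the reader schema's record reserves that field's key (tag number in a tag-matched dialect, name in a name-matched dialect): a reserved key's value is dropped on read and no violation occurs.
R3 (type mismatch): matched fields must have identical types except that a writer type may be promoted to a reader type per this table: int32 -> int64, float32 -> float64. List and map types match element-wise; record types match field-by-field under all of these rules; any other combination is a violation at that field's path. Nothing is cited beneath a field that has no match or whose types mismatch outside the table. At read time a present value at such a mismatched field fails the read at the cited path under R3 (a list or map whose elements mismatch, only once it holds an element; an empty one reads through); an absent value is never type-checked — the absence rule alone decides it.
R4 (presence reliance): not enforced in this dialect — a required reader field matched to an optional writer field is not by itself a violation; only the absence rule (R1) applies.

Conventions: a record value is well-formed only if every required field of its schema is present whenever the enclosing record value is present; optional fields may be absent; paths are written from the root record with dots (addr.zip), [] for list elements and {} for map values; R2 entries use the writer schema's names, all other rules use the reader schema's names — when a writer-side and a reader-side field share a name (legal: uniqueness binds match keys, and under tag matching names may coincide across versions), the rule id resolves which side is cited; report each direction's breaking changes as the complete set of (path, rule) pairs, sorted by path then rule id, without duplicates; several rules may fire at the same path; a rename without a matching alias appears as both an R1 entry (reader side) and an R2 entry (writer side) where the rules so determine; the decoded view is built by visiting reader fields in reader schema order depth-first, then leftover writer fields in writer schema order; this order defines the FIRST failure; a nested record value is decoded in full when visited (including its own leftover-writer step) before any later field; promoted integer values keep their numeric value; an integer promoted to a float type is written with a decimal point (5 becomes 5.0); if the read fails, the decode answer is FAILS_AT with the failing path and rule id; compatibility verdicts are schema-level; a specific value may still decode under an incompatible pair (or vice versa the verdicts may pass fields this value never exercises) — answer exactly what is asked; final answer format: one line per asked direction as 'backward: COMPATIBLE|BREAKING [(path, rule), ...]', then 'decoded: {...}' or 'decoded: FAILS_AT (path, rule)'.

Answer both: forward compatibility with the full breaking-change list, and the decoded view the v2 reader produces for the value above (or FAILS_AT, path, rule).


forward: BREAKING [(extras, R1), (geo.rating, R1), (geo.zip, R1), (geo.zip, R3), (id, R3), (latitude, R3), (version, R1)]; decoded: FAILS_AT (extras, R1)

the writer's type comes first in each Device pair
checking forward for Device: reader v1 against writer v2:
  extras: paired with writer extras (list<string> -> list<string>; writer optional)
  geo: paired with writer geo (Geo -> Geo; writer required)
  version: no writer match
  latitude: paired with writer latitude (int32 -> float32; writer required)
  id: paired with writer id (int64 -> int32; writer required)
  geo.zip: paired with writer geo.zip (int64 -> int32; writer optional)
  geo.rating: paired with writer geo.rating (float32 -> float32; writer optional)
  violation R1 at extras
  violation R1 at geo.rating
  violation R1 at geo.zip
  violation R3 at geo.zip
  violation R3 at id
  violation R3 at latitude
  violation R1 at version
  forward on Device therefore BREAKING (7)
decoding the Device value with the v2 reader:
  read fails at extras under R1 (no fill)
  => FAILS_AT (extras, R1)
the other Device changes do not affect what is asked:
  removed field version from record Device -> matters only for Device's backward compatibility — outside the asked direction
  field rating in record Geo: tag 4 changed to 30 -> fires no rule on Device, leaving the asked answer as it is
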